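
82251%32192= 17867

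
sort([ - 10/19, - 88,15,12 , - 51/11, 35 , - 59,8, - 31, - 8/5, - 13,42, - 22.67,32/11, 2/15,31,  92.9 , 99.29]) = [-88, - 59, - 31, - 22.67, - 13, - 51/11  , - 8/5,-10/19,2/15,32/11, 8, 12,15,31, 35, 42,92.9,99.29 ]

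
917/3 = 917/3 = 305.67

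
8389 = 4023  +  4366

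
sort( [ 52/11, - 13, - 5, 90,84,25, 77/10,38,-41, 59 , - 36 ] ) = [ - 41, - 36, - 13, - 5 , 52/11,77/10,25,  38,59, 84,90 ] 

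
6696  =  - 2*( - 3348) 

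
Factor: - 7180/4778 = -3590/2389 = -2^1*5^1 * 359^1*2389^( - 1)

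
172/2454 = 86/1227 = 0.07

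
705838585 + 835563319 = 1541401904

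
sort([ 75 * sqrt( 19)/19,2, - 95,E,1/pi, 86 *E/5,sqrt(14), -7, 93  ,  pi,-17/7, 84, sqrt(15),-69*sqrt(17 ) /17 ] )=[- 95,-69*sqrt (17) /17, - 7, - 17/7, 1/pi,2, E,pi, sqrt(14),sqrt (15), 75*sqrt(19)/19,86*E/5,  84 , 93] 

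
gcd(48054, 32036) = 16018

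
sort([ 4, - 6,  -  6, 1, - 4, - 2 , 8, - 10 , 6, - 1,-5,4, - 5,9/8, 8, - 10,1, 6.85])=[ - 10,-10,  -  6 , - 6, - 5, - 5, - 4,  -  2, - 1, 1,1, 9/8, 4,4,6, 6.85,8,8 ]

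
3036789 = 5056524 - 2019735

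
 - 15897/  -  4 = 3974 + 1/4  =  3974.25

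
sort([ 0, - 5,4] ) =[ - 5,  0,4] 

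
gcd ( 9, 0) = 9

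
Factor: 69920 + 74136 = 144056 = 2^3 * 11^1*  1637^1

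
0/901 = 0=   0.00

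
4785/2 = 2392 + 1/2 = 2392.50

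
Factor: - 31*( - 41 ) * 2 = 2542 =2^1*31^1 * 41^1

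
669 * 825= 551925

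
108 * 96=10368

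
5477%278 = 195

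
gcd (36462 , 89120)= 2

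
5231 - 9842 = - 4611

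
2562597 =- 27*( - 94911 )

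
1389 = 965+424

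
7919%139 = 135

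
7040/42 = 3520/21 = 167.62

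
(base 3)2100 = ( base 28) 27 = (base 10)63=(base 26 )2b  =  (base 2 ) 111111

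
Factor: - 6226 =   -  2^1*11^1*283^1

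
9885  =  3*3295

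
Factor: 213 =3^1*71^1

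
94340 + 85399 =179739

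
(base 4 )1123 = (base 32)2R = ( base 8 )133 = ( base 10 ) 91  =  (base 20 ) 4B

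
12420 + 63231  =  75651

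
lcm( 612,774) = 26316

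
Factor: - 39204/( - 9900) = 99/25 =3^2 * 5^ ( - 2)*11^1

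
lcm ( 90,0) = 0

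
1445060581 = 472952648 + 972107933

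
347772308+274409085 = 622181393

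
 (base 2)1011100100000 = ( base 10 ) 5920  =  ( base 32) 5p0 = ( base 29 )714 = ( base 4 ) 1130200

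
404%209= 195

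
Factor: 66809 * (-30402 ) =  - 2031127218 = - 2^1*3^3*563^1 * 66809^1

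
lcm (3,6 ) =6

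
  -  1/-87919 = 1/87919  =  0.00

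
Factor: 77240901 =3^1*463^1* 55609^1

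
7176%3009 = 1158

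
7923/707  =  11 + 146/707 = 11.21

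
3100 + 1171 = 4271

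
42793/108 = 42793/108 = 396.23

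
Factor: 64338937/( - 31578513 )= - 3^( - 1)*13^1*19^( - 1 )*53^( - 1)*523^1*9463^1 * 10453^( - 1 )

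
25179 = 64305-39126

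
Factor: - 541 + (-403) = - 944  =  - 2^4*59^1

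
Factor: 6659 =6659^1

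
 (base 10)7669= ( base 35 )694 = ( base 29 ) 93d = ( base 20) J39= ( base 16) 1df5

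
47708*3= 143124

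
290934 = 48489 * 6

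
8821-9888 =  - 1067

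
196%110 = 86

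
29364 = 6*4894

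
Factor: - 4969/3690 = -2^ ( - 1 )*3^(  -  2)*5^( - 1)*41^( - 1 )*4969^1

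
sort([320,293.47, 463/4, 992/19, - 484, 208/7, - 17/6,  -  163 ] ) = [ - 484, - 163, - 17/6,208/7,992/19,463/4, 293.47,320] 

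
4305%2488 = 1817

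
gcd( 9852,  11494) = 1642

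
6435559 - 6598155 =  - 162596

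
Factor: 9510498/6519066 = 3^1*283^1*1867^1*1086511^( - 1) = 1585083/1086511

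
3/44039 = 3/44039  =  0.00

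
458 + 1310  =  1768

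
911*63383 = 57741913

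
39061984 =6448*6058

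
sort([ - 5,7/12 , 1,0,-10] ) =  [ - 10,-5,0, 7/12,1 ]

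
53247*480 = 25558560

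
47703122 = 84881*562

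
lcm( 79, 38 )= 3002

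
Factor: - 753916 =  - 2^2*17^1 * 11087^1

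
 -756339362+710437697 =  - 45901665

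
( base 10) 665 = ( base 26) pf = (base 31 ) le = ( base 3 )220122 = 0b1010011001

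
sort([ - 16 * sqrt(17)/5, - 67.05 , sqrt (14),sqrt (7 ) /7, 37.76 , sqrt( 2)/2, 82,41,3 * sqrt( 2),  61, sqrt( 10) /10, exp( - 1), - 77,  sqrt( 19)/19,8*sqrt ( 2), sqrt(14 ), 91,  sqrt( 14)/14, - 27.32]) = [ - 77, - 67.05, - 27.32, - 16 * sqrt( 17)/5, sqrt( 19)/19,sqrt( 14 ) /14,  sqrt( 10)/10, exp( - 1), sqrt(7 )/7,sqrt( 2 )/2,sqrt( 14),sqrt(14),  3*sqrt(2),  8 *sqrt( 2), 37.76,41,61,82, 91]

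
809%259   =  32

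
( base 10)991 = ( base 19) 2e3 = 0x3df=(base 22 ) 211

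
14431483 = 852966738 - 838535255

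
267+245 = 512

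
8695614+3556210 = 12251824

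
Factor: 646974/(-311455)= - 2^1*3^3 * 5^(  -  1 )*167^(-1 )  *373^ ( -1) * 11981^1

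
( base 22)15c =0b1001011110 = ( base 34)hs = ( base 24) 116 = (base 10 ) 606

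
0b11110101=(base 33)7E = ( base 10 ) 245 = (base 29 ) 8d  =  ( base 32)7l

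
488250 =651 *750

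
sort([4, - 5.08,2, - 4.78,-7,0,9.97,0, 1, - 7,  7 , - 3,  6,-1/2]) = [ - 7, - 7,-5.08, - 4.78, - 3, - 1/2, 0, 0,1, 2,4, 6, 7,9.97]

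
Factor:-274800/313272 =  - 2^1*3^( - 1 )*5^2 * 19^ (  -  1 ) =- 50/57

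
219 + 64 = 283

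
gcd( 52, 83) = 1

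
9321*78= 727038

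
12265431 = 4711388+7554043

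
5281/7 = 754 + 3/7 =754.43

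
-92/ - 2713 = 92/2713 = 0.03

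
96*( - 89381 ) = -8580576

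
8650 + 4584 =13234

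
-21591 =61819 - 83410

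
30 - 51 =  - 21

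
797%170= 117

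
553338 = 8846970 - 8293632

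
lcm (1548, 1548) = 1548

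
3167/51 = 3167/51= 62.10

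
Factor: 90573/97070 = 2^( - 1 ) * 3^1 * 5^( -1)*7^1*17^( - 1)*19^1*227^1*571^( - 1 ) 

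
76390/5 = 15278 = 15278.00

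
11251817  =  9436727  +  1815090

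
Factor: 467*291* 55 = 3^1*5^1* 11^1*97^1*467^1 = 7474335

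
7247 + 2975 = 10222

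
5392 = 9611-4219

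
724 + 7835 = 8559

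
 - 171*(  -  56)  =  9576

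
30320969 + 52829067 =83150036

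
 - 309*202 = -62418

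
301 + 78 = 379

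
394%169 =56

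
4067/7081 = 4067/7081 = 0.57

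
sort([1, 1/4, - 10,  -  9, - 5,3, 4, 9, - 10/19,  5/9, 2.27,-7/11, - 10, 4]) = [  -  10, - 10, - 9, - 5, - 7/11,  -  10/19, 1/4, 5/9, 1  ,  2.27, 3,4, 4, 9] 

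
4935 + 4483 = 9418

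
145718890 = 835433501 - 689714611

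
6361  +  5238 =11599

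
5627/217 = 5627/217 = 25.93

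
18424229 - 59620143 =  - 41195914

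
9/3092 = 9/3092 = 0.00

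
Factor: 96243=3^1 * 7^1*4583^1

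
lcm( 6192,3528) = 303408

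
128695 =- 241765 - - 370460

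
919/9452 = 919/9452=0.10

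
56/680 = 7/85  =  0.08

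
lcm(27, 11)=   297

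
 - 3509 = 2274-5783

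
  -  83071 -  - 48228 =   -  34843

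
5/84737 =5/84737= 0.00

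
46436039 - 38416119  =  8019920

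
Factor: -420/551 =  - 2^2*3^1 *5^1*7^1*19^(-1 )*29^(-1)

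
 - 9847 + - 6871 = - 16718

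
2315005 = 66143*35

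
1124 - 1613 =-489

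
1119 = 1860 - 741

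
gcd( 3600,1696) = 16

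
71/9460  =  71/9460 = 0.01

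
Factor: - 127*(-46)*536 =2^4 * 23^1 * 67^1*127^1= 3131312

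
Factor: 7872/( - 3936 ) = -2^1 = - 2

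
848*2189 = 1856272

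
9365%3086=107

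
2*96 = 192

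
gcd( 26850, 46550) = 50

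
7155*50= 357750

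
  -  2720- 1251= - 3971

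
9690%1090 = 970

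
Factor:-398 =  - 2^1*199^1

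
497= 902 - 405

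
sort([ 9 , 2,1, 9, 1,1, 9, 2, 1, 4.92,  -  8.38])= [ - 8.38 , 1, 1, 1,1, 2, 2, 4.92,9, 9, 9]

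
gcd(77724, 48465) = 9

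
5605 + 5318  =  10923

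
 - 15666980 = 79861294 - 95528274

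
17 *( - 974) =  - 16558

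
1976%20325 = 1976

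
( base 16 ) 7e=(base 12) a6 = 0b1111110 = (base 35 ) 3l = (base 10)126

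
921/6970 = 921/6970 = 0.13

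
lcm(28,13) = 364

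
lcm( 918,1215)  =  41310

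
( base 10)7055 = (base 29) 8b8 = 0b1101110001111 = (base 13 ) 3299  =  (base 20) HCF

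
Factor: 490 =2^1* 5^1 * 7^2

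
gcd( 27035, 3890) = 5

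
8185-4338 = 3847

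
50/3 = 16 + 2/3 = 16.67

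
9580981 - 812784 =8768197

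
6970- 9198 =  - 2228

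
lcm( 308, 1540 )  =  1540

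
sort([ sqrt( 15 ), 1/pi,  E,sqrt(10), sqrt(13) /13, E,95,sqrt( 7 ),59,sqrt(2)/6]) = [ sqrt( 2) /6,sqrt ( 13)/13,1/pi,  sqrt ( 7),E, E,sqrt(10 ), sqrt( 15),59, 95 ]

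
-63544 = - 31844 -31700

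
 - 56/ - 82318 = 28/41159 =0.00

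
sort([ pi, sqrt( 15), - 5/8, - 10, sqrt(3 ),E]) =[ - 10, - 5/8,sqrt( 3),E, pi, sqrt(15) ]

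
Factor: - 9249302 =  - 2^1 * 337^1*13723^1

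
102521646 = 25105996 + 77415650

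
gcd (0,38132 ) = 38132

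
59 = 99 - 40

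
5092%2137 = 818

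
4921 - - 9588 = 14509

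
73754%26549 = 20656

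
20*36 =720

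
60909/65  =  60909/65 = 937.06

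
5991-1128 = 4863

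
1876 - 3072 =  - 1196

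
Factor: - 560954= - 2^1*101^1 *2777^1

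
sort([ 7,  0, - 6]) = [ - 6,0,7]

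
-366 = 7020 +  - 7386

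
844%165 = 19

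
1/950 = 1/950=0.00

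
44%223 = 44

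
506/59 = 506/59 = 8.58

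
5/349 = 5/349 = 0.01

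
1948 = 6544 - 4596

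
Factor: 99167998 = 2^1*137^1*361927^1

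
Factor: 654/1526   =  3/7 = 3^1*7^ (  -  1)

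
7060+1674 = 8734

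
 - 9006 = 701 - 9707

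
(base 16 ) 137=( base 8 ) 467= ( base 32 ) 9N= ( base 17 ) 115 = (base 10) 311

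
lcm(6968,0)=0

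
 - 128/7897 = -128/7897 =-  0.02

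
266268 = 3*88756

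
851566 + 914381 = 1765947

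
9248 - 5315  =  3933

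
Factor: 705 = 3^1*5^1*47^1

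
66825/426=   22275/142=156.87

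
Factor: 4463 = 4463^1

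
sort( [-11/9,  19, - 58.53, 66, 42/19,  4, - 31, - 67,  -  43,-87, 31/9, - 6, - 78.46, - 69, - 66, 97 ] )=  [ - 87, - 78.46, - 69, -67,- 66, - 58.53,-43, - 31, - 6, - 11/9,42/19, 31/9,4,  19,66 , 97]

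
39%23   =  16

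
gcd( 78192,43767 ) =27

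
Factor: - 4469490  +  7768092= 3298602 = 2^1* 3^1*549767^1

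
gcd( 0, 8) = 8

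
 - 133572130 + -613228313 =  - 746800443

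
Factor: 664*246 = 2^4*3^1*41^1 * 83^1 = 163344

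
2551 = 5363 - 2812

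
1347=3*449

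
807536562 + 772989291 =1580525853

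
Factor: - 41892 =  -  2^2 * 3^1*3491^1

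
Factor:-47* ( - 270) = 12690 = 2^1*3^3 *5^1 * 47^1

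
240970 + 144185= 385155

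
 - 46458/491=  - 46458/491 = - 94.62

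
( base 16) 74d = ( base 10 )1869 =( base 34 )1KX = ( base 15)849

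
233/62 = 3 + 47/62 = 3.76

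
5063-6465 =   -  1402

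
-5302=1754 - 7056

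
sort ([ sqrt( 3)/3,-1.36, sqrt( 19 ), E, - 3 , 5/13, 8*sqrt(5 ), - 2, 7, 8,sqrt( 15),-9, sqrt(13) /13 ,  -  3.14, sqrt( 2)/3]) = [  -  9,  -  3.14, - 3, - 2,  -  1.36,  sqrt( 13)/13,5/13,sqrt (2)/3 , sqrt( 3)/3,E, sqrt (15),sqrt( 19),7,8,  8*sqrt( 5 ) ]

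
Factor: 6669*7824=52178256 = 2^4*3^4*13^1*19^1 * 163^1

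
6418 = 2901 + 3517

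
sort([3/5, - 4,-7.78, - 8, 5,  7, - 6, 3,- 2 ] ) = [ - 8,- 7.78,-6 , -4, - 2,  3/5, 3 , 5,7]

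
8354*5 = 41770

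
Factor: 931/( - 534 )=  - 2^ ( - 1 )*3^(-1 )*7^2* 19^1*89^(- 1 ) 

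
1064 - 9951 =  - 8887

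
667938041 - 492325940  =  175612101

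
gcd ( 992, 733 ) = 1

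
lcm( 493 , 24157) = 24157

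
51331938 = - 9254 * ( - 5547 ) 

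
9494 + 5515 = 15009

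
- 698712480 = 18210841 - 716923321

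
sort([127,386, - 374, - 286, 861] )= [ - 374 , - 286, 127, 386,861] 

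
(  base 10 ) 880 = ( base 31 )sc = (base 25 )1A5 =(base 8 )1560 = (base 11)730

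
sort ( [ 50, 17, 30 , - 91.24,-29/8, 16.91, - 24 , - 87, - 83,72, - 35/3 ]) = [ - 91.24 ,-87,  -  83, - 24, - 35/3, - 29/8, 16.91, 17,30, 50, 72]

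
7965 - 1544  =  6421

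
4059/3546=1+57/394 = 1.14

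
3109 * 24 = 74616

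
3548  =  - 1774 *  ( - 2 )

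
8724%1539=1029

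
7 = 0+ 7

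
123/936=41/312 = 0.13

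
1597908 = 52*30729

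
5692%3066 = 2626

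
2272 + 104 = 2376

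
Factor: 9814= 2^1*7^1*701^1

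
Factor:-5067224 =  - 2^3 * 17^1*19^1*37^1*53^1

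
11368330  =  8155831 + 3212499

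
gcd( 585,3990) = 15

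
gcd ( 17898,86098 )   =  2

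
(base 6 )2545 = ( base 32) k1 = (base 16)281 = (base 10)641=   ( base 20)1c1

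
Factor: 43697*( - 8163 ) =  - 356698611 = - 3^2* 37^1 *907^1*1181^1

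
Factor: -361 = -19^2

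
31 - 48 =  - 17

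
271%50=21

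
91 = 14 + 77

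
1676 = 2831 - 1155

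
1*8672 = 8672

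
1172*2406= 2819832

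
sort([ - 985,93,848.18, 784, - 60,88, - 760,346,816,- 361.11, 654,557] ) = [ - 985, - 760, - 361.11, -60, 88, 93,346,557, 654, 784,  816,848.18] 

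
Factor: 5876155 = 5^1*23^1*37^1*1381^1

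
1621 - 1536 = 85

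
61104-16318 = 44786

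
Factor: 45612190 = 2^1 * 5^1 * 13^1*17^1*20639^1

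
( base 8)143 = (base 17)5e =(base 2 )1100011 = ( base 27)3i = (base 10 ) 99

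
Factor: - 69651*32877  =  -2289915927 = -3^4*13^1*71^1*109^1*281^1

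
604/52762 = 302/26381 =0.01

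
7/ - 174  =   - 7/174 = - 0.04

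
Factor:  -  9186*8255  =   - 2^1*3^1*5^1 * 13^1*127^1* 1531^1= - 75830430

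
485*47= 22795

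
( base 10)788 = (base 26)148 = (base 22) 1di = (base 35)MI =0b1100010100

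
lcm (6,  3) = 6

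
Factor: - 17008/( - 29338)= 2^3*1063^1*14669^ (-1 )  =  8504/14669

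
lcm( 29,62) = 1798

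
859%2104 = 859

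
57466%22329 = 12808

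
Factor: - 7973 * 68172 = - 543535356 = - 2^2*3^1 * 7^1* 13^1*17^1*19^1 *23^1 * 67^1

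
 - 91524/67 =- 1367  +  65/67  =  - 1366.03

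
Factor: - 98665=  - 5^1*7^1*2819^1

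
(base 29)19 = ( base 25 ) 1d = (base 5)123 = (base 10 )38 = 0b100110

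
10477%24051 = 10477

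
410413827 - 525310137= -114896310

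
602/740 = 301/370=0.81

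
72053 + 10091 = 82144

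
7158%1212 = 1098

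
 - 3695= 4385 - 8080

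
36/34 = 18/17 = 1.06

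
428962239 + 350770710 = 779732949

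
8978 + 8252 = 17230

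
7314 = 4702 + 2612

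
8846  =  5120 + 3726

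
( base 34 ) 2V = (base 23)47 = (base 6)243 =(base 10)99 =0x63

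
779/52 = 779/52 = 14.98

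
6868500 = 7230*950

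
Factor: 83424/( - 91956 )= - 88/97 = - 2^3*11^1*97^ ( - 1) 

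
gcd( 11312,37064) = 8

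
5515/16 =344 + 11/16=344.69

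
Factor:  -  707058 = -2^1 *3^2*11^1*3571^1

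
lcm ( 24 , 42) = 168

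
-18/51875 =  - 18/51875=-  0.00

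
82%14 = 12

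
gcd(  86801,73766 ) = 11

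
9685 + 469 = 10154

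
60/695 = 12/139=0.09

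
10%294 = 10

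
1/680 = 1/680 = 0.00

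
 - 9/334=- 9/334 = -  0.03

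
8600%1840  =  1240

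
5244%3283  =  1961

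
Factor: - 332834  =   - 2^1 * 166417^1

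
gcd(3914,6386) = 206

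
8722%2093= 350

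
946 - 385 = 561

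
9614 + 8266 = 17880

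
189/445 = 189/445 = 0.42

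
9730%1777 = 845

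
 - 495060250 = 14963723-510023973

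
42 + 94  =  136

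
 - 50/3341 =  - 50/3341 = - 0.01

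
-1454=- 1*1454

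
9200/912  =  10 + 5/57 = 10.09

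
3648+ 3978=7626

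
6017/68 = 6017/68 = 88.49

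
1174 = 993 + 181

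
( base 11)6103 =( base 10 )8110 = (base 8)17656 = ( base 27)B3A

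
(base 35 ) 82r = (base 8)23251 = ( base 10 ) 9897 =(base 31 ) a98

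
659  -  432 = 227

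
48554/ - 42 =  - 1157 + 20/21 = - 1156.05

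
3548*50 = 177400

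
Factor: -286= - 2^1*11^1*13^1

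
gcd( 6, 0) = 6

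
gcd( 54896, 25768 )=8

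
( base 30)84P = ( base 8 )16261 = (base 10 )7345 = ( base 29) 8l8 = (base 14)2969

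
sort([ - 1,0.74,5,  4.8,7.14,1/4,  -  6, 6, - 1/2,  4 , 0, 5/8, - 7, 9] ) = [  -  7, - 6, -1, - 1/2 , 0, 1/4,5/8, 0.74,4,4.8,5 , 6,7.14,9]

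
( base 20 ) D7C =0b1010011101000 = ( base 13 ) 2589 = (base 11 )4026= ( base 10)5352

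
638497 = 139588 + 498909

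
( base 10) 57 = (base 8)71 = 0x39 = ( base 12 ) 49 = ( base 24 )29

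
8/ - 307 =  - 8/307 = - 0.03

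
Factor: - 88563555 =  - 3^2 * 5^1*1968079^1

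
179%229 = 179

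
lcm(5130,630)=35910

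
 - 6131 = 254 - 6385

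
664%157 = 36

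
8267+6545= 14812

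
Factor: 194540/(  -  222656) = -685/784 =- 2^( - 4 ) * 5^1*7^(- 2)*137^1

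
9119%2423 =1850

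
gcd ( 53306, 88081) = 1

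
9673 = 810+8863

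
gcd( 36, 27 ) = 9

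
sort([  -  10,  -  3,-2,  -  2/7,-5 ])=[  -  10 ,-5,  -  3, - 2,  -  2/7]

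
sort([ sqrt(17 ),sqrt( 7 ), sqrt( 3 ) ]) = [ sqrt(3),sqrt( 7 ),sqrt( 17 )] 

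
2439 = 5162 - 2723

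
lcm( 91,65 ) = 455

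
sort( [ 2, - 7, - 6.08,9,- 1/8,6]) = [ - 7, - 6.08, - 1/8 , 2,6,9] 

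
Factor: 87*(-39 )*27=  -  3^5*13^1*  29^1 = - 91611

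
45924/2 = 22962  =  22962.00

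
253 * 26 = 6578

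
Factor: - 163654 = -2^1*47^1*1741^1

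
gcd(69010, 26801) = 1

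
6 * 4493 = 26958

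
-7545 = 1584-9129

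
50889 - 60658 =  - 9769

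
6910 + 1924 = 8834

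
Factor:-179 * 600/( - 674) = 53700/337  =  2^2 * 3^1 * 5^2 * 179^1*337^( - 1) 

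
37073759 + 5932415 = 43006174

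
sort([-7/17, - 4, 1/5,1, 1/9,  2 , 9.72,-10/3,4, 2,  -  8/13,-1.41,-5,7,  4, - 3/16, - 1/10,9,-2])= [  -  5,  -  4,-10/3, - 2 , - 1.41, - 8/13, - 7/17,-3/16 ,-1/10,  1/9,1/5,1, 2 , 2,4, 4,  7, 9, 9.72 ]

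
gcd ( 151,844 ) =1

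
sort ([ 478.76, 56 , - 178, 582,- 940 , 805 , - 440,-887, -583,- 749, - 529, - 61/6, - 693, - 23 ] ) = [ - 940, - 887,  -  749, - 693, - 583 ,-529, - 440,-178 ,-23,-61/6,56, 478.76,582, 805] 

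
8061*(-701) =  - 5650761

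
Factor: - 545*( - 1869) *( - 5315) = -5413885575=-3^1*5^2 * 7^1 * 89^1*109^1*1063^1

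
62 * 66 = 4092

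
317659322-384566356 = -66907034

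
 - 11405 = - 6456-4949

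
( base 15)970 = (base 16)852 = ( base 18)6A6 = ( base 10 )2130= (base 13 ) C7B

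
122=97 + 25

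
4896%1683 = 1530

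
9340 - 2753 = 6587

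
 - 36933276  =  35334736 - 72268012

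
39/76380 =13/25460 = 0.00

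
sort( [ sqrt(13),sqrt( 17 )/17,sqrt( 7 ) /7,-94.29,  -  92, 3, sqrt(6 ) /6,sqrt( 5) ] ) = [-94.29,- 92,sqrt( 17)/17,sqrt(7)/7, sqrt( 6)/6,sqrt (5 ),3,sqrt( 13)] 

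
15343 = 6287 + 9056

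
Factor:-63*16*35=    - 35280 =- 2^4*3^2*5^1*7^2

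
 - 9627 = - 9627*1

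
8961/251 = 35 + 176/251 = 35.70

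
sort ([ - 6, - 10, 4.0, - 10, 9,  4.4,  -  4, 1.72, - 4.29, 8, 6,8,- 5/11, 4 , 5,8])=[ - 10, - 10,-6, - 4.29, - 4, - 5/11 , 1.72,4.0, 4, 4.4, 5, 6, 8, 8, 8,9] 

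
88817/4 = 88817/4 =22204.25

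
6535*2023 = 13220305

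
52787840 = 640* 82481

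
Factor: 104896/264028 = 2^4*11^1 * 443^( - 1) = 176/443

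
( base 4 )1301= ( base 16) 71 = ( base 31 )3K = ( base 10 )113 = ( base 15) 78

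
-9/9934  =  -9/9934 = - 0.00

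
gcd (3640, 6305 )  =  65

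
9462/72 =131 + 5/12 = 131.42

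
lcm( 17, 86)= 1462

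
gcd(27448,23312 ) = 376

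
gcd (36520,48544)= 8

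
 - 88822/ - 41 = 88822/41 = 2166.39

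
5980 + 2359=8339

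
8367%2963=2441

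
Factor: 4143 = 3^1* 1381^1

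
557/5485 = 557/5485 =0.10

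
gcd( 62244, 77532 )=1092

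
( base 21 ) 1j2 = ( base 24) 1B2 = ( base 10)842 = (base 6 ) 3522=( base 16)34a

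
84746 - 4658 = 80088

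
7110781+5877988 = 12988769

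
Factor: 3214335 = 3^1*5^1*421^1 * 509^1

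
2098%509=62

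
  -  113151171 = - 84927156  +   - 28224015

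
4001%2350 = 1651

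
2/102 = 1/51 = 0.02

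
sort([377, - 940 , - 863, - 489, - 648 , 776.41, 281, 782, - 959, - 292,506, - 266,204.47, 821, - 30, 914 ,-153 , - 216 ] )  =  [ - 959, - 940, - 863, - 648, - 489, - 292, - 266,  -  216, - 153, -30, 204.47, 281 , 377, 506, 776.41, 782, 821,914]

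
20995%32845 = 20995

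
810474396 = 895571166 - 85096770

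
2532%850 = 832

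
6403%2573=1257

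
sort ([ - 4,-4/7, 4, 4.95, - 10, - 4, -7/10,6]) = [ - 10, - 4,-4, - 7/10, - 4/7 , 4, 4.95,6]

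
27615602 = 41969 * 658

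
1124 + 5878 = 7002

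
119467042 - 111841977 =7625065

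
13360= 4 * 3340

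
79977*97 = 7757769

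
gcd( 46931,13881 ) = 661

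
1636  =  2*818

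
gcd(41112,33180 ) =12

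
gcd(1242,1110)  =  6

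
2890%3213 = 2890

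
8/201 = 8/201 = 0.04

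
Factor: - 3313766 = -2^1*1656883^1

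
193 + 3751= 3944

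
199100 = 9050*22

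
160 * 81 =12960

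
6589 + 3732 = 10321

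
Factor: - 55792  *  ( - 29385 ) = 2^4*3^2*5^1*11^1*317^1 * 653^1 = 1639447920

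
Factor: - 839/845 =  - 5^ ( - 1) * 13^( - 2 )*839^1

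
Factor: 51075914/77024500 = 2^( - 1) * 5^( - 3)*7^( - 1 )*19^1*41^1*59^(-1 )*373^( - 1)*32783^1 = 25537957/38512250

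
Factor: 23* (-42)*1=- 966 = - 2^1*3^1*7^1*23^1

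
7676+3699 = 11375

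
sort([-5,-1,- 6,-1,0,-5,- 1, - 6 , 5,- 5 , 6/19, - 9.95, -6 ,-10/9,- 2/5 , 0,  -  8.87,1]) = [  -  9.95,  -  8.87 , - 6, - 6 , - 6, - 5, -5, -5, - 10/9, -1, - 1,  -  1, - 2/5 , 0 , 0,6/19,  1,5 ]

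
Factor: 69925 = 5^2 * 2797^1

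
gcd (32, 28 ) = 4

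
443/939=443/939 = 0.47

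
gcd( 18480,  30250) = 110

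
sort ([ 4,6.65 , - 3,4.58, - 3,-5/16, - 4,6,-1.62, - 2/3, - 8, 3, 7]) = [ -8,-4,-3,  -  3,- 1.62, - 2/3,  -  5/16,3, 4, 4.58,  6,6.65, 7]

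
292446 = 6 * 48741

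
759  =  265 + 494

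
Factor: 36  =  2^2*3^2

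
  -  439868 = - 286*1538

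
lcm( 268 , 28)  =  1876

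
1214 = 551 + 663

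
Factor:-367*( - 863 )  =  367^1*863^1=316721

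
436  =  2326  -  1890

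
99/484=9/44 = 0.20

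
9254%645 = 224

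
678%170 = 168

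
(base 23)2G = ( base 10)62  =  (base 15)42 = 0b111110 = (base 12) 52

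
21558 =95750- 74192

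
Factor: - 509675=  - 5^2*19^1* 29^1  *  37^1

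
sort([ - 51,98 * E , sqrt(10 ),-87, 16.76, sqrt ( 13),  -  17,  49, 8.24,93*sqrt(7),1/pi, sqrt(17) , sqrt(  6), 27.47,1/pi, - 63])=[-87, - 63, - 51,-17,  1/pi , 1/pi, sqrt( 6), sqrt(10),sqrt( 13),sqrt(17),8.24,  16.76 , 27.47,49, 93*sqrt( 7), 98*E] 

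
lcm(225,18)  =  450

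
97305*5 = 486525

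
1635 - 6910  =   -5275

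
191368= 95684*2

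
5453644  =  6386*854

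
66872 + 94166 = 161038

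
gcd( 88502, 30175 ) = 17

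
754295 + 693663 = 1447958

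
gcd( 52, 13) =13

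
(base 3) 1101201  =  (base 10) 1018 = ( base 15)47D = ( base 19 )2FB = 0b1111111010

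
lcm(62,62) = 62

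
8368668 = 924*9057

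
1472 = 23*64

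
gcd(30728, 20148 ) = 92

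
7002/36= 194 + 1/2  =  194.50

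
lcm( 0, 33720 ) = 0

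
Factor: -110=-2^1*5^1 *11^1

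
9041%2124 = 545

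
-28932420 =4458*( - 6490)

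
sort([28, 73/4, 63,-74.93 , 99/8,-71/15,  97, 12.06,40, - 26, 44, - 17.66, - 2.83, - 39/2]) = [ - 74.93,-26, - 39/2, - 17.66, - 71/15, - 2.83,  12.06, 99/8, 73/4, 28,40,44,63, 97]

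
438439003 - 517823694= -79384691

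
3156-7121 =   -  3965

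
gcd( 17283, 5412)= 3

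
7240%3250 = 740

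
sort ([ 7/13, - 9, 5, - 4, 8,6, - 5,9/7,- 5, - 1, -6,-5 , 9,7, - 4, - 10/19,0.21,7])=[ - 9, -6, - 5, - 5, - 5, - 4,  -  4 , - 1, - 10/19,0.21, 7/13,9/7,5,6,  7, 7,8,9] 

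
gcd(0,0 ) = 0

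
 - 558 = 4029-4587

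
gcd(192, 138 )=6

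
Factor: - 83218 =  - 2^1*41609^1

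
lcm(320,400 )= 1600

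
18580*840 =15607200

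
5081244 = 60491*84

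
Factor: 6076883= 6076883^1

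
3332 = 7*476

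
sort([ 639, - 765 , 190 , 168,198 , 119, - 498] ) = [-765, - 498,119,168 , 190  ,  198,639 ]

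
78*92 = 7176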